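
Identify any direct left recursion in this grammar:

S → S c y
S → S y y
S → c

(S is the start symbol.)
Direct left recursion occurs when N → N α for some non-terminal N (the right-hand side begins with the left-hand side itself).

S → S c y: LEFT RECURSIVE (starts with S)
S → S y y: LEFT RECURSIVE (starts with S)
S → c: starts with c

The grammar has direct left recursion on: S.

Answer: Yes, S is left-recursive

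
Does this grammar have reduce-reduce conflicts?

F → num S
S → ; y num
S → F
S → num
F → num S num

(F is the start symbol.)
No reduce-reduce conflicts

A reduce-reduce conflict occurs when an LR(0) state has two complete items [A → α .] and [B → β .] — both call for a reduction, and with no lookahead the parser cannot choose between them.

Augment with F' → F and build the canonical LR(0) collection (I0 = CLOSURE({[F' → . F]}), then GOTO on every symbol after a dot until no new states appear). It has 10 states:
  I0: { [F → . num S num], [F → . num S], [F' → . F] }  — shift
  I1: { [F' → F .] }  — accept
  I2: { [F → . num S num], [F → . num S], [F → num . S num], [F → num . S], [S → . ; y num], [S → . F], [S → . num] }  — shift
  I3: { [S → ; . y num] }  — shift
  I4: { [S → F .] }  — reduce
  I5: { [F → num S . num], [F → num S .] }  — shift, reduce
  I6: { [F → . num S num], [F → . num S], [F → num . S num], [F → num . S], [S → . ; y num], [S → . F], [S → . num], [S → num .] }  — shift, reduce
  I7: { [F → num S num .] }  — reduce
  I8: { [S → ; y . num] }  — shift
  I9: { [S → ; y num .] }  — reduce

No state contains more than one complete item.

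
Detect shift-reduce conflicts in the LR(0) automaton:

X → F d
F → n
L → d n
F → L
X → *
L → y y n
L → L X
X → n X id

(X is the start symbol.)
A shift-reduce conflict occurs when an LR(0) state has both:
  - a complete (reduce) item [A → α .] (dot at the end), and
  - a shift item [B → β . c γ] (dot before a terminal).

Augment with X' → X and build the canonical LR(0) collection (I0 = CLOSURE({[X' → . X]}), then GOTO on every symbol after a dot until no new states appear). It has 15 states:
  I0: { [F → . L], [F → . n], [L → . L X], [L → . d n], [L → . y y n], [X → . *], [X → . F d], [X → . n X id], [X' → . X] }  — shift
  I1: { [X → * .] }  — reduce
  I2: { [X → F . d] }  — shift
  I3: { [F → . L], [F → . n], [F → L .], [L → . L X], [L → . d n], [L → . y y n], [L → L . X], [X → . *], [X → . F d], [X → . n X id] }  — shift, reduce
  I4: { [X' → X .] }  — accept
  I5: { [L → d . n] }  — shift
  I6: { [F → . L], [F → . n], [F → n .], [L → . L X], [L → . d n], [L → . y y n], [X → . *], [X → . F d], [X → . n X id], [X → n . X id] }  — shift, reduce
  I7: { [L → y . y n] }  — shift
  I8: { [L → y y . n] }  — shift
  I9: { [L → y y n .] }  — reduce
  I10: { [X → n X . id] }  — shift
  I11: { [X → n X id .] }  — reduce
  I12: { [L → d n .] }  — reduce
  I13: { [L → L X .] }  — reduce
  I14: { [X → F d .] }  — reduce

I3 contains reduce item [F → L .] and shift items [F → . n], [L → . d n], [L → . y y n], [X → . *], [X → . n X id] — shift-reduce conflict.
I6 contains reduce item [F → n .] and shift items [F → . n], [L → . d n], [L → . y y n], [X → . *], [X → . n X id] — shift-reduce conflict.

Answer: Yes — I3: [F → L .] vs [F → . n]; I6: [F → n .] vs [F → . n]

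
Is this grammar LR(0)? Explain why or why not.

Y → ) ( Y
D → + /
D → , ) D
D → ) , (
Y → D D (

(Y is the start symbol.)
Yes, the grammar is LR(0)

A grammar is LR(0) if no state in the canonical LR(0) collection has:
  - both a shift item (dot before a terminal) and a complete item (shift-reduce conflict), or
  - two or more complete items (reduce-reduce conflict; the accept item [Y' → Y .] counts as a complete item here).

Augment with Y' → Y and build the canonical LR(0) collection (I0 = CLOSURE({[Y' → . Y]}), then GOTO on every symbol after a dot until no new states appear). It has 16 states:
  I0: { [D → . ) , (], [D → . + /], [D → . , ) D], [Y → . ) ( Y], [Y → . D D (], [Y' → . Y] }  — shift
  I1: { [D → ) . , (], [Y → ) . ( Y] }  — shift
  I2: { [D → + . /] }  — shift
  I3: { [D → , . ) D] }  — shift
  I4: { [D → . ) , (], [D → . + /], [D → . , ) D], [Y → D . D (] }  — shift
  I5: { [Y' → Y .] }  — accept
  I6: { [D → ) . , (] }  — shift
  I7: { [Y → D D . (] }  — shift
  I8: { [Y → D D ( .] }  — reduce
  I9: { [D → ) , . (] }  — shift
  I10: { [D → ) , ( .] }  — reduce
  I11: { [D → , ) . D], [D → . ) , (], [D → . + /], [D → . , ) D] }  — shift
  I12: { [D → , ) D .] }  — reduce
  I13: { [D → + / .] }  — reduce
  I14: { [D → . ) , (], [D → . + /], [D → . , ) D], [Y → ) ( . Y], [Y → . ) ( Y], [Y → . D D (] }  — shift
  I15: { [Y → ) ( Y .] }  — reduce

Every state is either a pure shift/goto state or contains exactly one complete item and nothing to shift — no conflicts. The grammar is LR(0).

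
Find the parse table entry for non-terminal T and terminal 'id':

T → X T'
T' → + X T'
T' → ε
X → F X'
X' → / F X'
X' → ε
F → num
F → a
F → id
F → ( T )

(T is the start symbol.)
T → X T'

To find M[T, 'id'], we find productions for T where 'id' is in the predict set (PREDICT(N → α) = (FIRST(α) \ {ε}) ∪ (FOLLOW(N) if α ⇒* ε)).

Relevant sets:
  FIRST(X) = { '(', 'a', 'id', 'num' }

T → X T': PREDICT = { '(', 'a', 'id', 'num' }
  'id' is in predict set, so this production goes in M[T, 'id']

M[T, 'id'] = T → X T'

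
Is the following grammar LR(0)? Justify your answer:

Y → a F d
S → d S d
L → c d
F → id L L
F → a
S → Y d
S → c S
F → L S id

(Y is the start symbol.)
Yes, the grammar is LR(0)

Augment with Y' → Y and build the canonical LR(0) collection (I0 = CLOSURE({[Y' → . Y]}), then GOTO on every symbol after a dot until no new states appear). It has 21 states:
  I0: { [Y → . a F d], [Y' → . Y] }  — shift
  I1: { [Y' → Y .] }  — accept
  I2: { [F → . L S id], [F → . a], [F → . id L L], [L → . c d], [Y → a . F d] }  — shift
  I3: { [Y → a F . d] }  — shift
  I4: { [F → L . S id], [S → . Y d], [S → . c S], [S → . d S d], [Y → . a F d] }  — shift
  I5: { [F → a .] }  — reduce
  I6: { [L → c . d] }  — shift
  I7: { [F → id . L L], [L → . c d] }  — shift
  I8: { [F → id L . L], [L → . c d] }  — shift
  I9: { [F → id L L .] }  — reduce
  I10: { [L → c d .] }  — reduce
  I11: { [F → L S . id] }  — shift
  I12: { [S → Y . d] }  — shift
  I13: { [S → . Y d], [S → . c S], [S → . d S d], [S → c . S], [Y → . a F d] }  — shift
  I14: { [S → . Y d], [S → . c S], [S → . d S d], [S → d . S d], [Y → . a F d] }  — shift
  I15: { [S → d S . d] }  — shift
  I16: { [S → d S d .] }  — reduce
  I17: { [S → c S .] }  — reduce
  I18: { [S → Y d .] }  — reduce
  I19: { [F → L S id .] }  — reduce
  I20: { [Y → a F d .] }  — reduce

Every state is either a pure shift/goto state or contains exactly one complete item and nothing to shift — no conflicts. The grammar is LR(0).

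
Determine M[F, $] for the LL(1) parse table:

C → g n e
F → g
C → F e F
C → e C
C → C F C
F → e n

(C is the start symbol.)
To find M[F, $], we find productions for F where $ is in the predict set (PREDICT(N → α) = (FIRST(α) \ {ε}) ∪ (FOLLOW(N) if α ⇒* ε)).

F → g: PREDICT = { 'g' }
F → e n: PREDICT = { 'e' }

M[F, $] is empty (no production applies)

Answer: Empty (error entry)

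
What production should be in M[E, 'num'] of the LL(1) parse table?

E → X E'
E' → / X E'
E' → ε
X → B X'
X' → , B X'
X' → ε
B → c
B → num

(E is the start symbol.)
E → X E'

To find M[E, 'num'], we find productions for E where 'num' is in the predict set (PREDICT(N → α) = (FIRST(α) \ {ε}) ∪ (FOLLOW(N) if α ⇒* ε)).

Relevant sets:
  FIRST(X) = { 'c', 'num' }

E → X E': PREDICT = { 'c', 'num' }
  'num' is in predict set, so this production goes in M[E, 'num']

M[E, 'num'] = E → X E'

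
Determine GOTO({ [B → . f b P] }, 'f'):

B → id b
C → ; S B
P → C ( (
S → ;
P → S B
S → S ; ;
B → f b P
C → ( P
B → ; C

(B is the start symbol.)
GOTO(I, 'f') = CLOSURE({ [A → αX.β] : [A → α.Xβ] ∈ I, X = 'f' })

Items with dot before 'f', with the dot advanced:
  [B → . f b P] → [B → f . b P]
Closure adds nothing (no advanced item has the dot before a non-terminal).

GOTO = { [B → f . b P] }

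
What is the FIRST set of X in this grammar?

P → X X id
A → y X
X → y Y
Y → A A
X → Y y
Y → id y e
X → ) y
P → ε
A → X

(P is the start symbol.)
FIRST sets of the other non-terminals involved (by the same procedure, iterated to a fixed point):
  FIRST(Y) = { ')', 'id', 'y' }

From X → y Y:
  - y is a terminal: add 'y' and stop
From X → Y y:
  - Y is a non-terminal: add FIRST(Y) \ {ε} = { ')', 'id', 'y' }
    Y is not nullable, so stop
From X → ) y:
  - ')' is a terminal: add ')' and stop

Collecting: FIRST(X) = { ')', 'id', 'y' }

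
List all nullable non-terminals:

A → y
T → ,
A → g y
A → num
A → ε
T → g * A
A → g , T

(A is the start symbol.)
{ 'A' }

A non-terminal is nullable if it can derive ε (the empty string): either it has an ε-production, or it has a production whose right-hand side consists entirely of nullable non-terminals.

ε-productions: A → ε
So A is immediately nullable.
No further non-terminal can be added: every production for the remaining non-terminals contains a terminal or a non-nullable non-terminal.
Nullable = { 'A' }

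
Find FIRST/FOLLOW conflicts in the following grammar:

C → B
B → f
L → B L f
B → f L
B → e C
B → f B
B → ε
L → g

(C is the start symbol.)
Nullable non-terminals: B, C.

B: nullable alternative(s) B → ε; FOLLOW(B) = { $, 'e', 'f', 'g' }
  B → f: FIRST \ {ε} = { 'f' } — overlaps FOLLOW(B) on { 'f' }: CONFLICT
  B → f L: FIRST \ {ε} = { 'f' } — overlaps FOLLOW(B) on { 'f' }: CONFLICT
  B → e C: FIRST \ {ε} = { 'e' } — overlaps FOLLOW(B) on { 'e' }: CONFLICT
  B → f B: FIRST \ {ε} = { 'f' } — overlaps FOLLOW(B) on { 'f' }: CONFLICT
  B → ε: FIRST \ {ε} = { } — this is the only nullable alternative, skip
C has a nullable alternative but only one production, so nothing to check.

L has no nullable alternative, so no FIRST/FOLLOW check is needed there.

So the grammar has 4 FIRST/FOLLOW conflicts (marked CONFLICT above).

Answer: Yes. B → f with FOLLOW(B) on { 'f' }; B → f L with FOLLOW(B) on { 'f' }; B → e C with FOLLOW(B) on { 'e' }; B → f B with FOLLOW(B) on { 'f' }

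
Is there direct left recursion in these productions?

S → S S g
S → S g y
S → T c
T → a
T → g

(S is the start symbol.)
Direct left recursion occurs when N → N α for some non-terminal N (the right-hand side begins with the left-hand side itself).

S → S S g: LEFT RECURSIVE (starts with S)
S → S g y: LEFT RECURSIVE (starts with S)
S → T c: starts with T
T → a: starts with a
T → g: starts with g

The grammar has direct left recursion on: S.

Answer: Yes, S is left-recursive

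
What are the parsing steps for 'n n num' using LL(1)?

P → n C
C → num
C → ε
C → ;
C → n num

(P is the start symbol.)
LL(1) parsing maintains a stack (initially the start symbol over $) and the input. At each step: if the stack top is a terminal, match it against the current input token; if it is a non-terminal N, replace it with the RHS of M[N, lookahead] (the unique production whose predict set contains the lookahead).

Stack is shown with the top on the left.

Stack    Input      Action
--------------------------
P $      n n num $  output P → n C
n C $    n n num $  match 'n'
C $      n num $    output C → n num
n num $  n num $    match 'n'
num $    num $      match 'num'
$        $          accept

The string is accepted.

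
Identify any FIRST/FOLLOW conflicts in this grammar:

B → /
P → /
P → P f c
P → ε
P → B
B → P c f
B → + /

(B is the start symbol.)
A FIRST/FOLLOW conflict occurs when a non-terminal N has a nullable alternative N → β (β ⇒* ε) and another alternative N → α with FIRST(α) ∩ FOLLOW(N) ≠ ∅: on such a lookahead the parser cannot decide between expanding α and letting N vanish via β.

Nullable non-terminals: P.
FIRST sets used below: FIRST(P) = { '+', '/', 'c', 'f', ε }, FIRST(B) = { '+', '/', 'c', 'f' }

P: nullable alternative(s) P → ε; FOLLOW(P) = { 'c', 'f' }
  P → /: FIRST \ {ε} = { '/' } — disjoint from FOLLOW(P)
  P → P f c: FIRST \ {ε} = { '+', '/', 'c', 'f' } — overlaps FOLLOW(P) on { 'c', 'f' }: CONFLICT
  P → ε: FIRST \ {ε} = { } — this is the only nullable alternative, skip
  P → B: FIRST \ {ε} = { '+', '/', 'c', 'f' } — overlaps FOLLOW(P) on { 'c', 'f' }: CONFLICT

B has no nullable alternative, so no FIRST/FOLLOW check is needed there.

So the grammar has 2 FIRST/FOLLOW conflicts (marked CONFLICT above).

Answer: Yes. P → P f c with FOLLOW(P) on { 'c', 'f' }; P → B with FOLLOW(P) on { 'c', 'f' }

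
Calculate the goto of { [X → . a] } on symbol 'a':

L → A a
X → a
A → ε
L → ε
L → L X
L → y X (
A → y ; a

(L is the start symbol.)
{ [X → a .] }

GOTO(I, 'a') = CLOSURE({ [A → αX.β] : [A → α.Xβ] ∈ I, X = 'a' })

Items with dot before 'a', with the dot advanced:
  [X → . a] → [X → a .]
Closure adds nothing (no advanced item has the dot before a non-terminal).

GOTO = { [X → a .] }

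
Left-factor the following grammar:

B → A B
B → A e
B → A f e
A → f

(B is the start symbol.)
B → A B'
B' → B
B' → e
B' → f e
A → f

Left-factoring transforms A → αβ₁ | αβ₂ into A → αA' and A' → β₁ | β₂
(α is the longest common prefix among the alternatives). Repeat until
no nonterminal has two alternatives with a common prefix.

Round 1: B has alternatives sharing prefix 'A'. Introduce B': B → A B'
  Add: B' → B
  Add: B' → e
  Add: B' → f e

No remaining common prefixes — done.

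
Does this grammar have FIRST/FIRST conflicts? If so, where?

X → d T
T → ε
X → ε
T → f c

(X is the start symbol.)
No FIRST/FIRST conflicts.

A FIRST/FIRST conflict occurs when two productions N → α and N → β for the same non-terminal have FIRST(α) ∩ FIRST(β) ≠ ∅ (with ε ∈ FIRST of a nullable right-hand side, so two nullable alternatives also conflict).

Productions for X:
  X → d T: FIRST = { 'd' }
  X → ε: FIRST = { ε }
Productions for T:
  T → ε: FIRST = { ε }
  T → f c: FIRST = { 'f' }

All alternatives of each non-terminal have pairwise disjoint FIRST sets.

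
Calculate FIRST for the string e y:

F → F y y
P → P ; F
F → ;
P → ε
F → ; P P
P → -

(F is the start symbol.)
{ 'e' }

To compute FIRST(e y), process the symbols left to right:
Symbol e is a terminal. Add 'e' and stop.
FIRST(e y) = { 'e' }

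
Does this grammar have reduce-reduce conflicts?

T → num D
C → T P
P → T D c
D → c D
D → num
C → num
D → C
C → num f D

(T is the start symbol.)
Yes — I7: [C → num .] vs [D → num .]

A reduce-reduce conflict occurs when an LR(0) state has two complete items [A → α .] and [B → β .] — both call for a reduction, and with no lookahead the parser cannot choose between them.

Augment with T' → T and build the canonical LR(0) collection (I0 = CLOSURE({[T' → . T]}), then GOTO on every symbol after a dot until no new states appear). It has 15 states:
  I0: { [T → . num D], [T' → . T] }  — shift
  I1: { [T' → T .] }  — accept
  I2: { [C → . T P], [C → . num f D], [C → . num], [D → . C], [D → . c D], [D → . num], [T → . num D], [T → num . D] }  — shift
  I3: { [D → C .] }  — reduce
  I4: { [T → num D .] }  — reduce
  I5: { [C → T . P], [P → . T D c], [T → . num D] }  — shift
  I6: { [C → . T P], [C → . num f D], [C → . num], [D → . C], [D → . c D], [D → . num], [D → c . D], [T → . num D] }  — shift
  I7: { [C → . T P], [C → . num f D], [C → . num], [C → num . f D], [C → num .], [D → . C], [D → . c D], [D → . num], [D → num .], [T → . num D], [T → num . D] }  — shift, 2 reduces
  I8: { [C → . T P], [C → . num f D], [C → . num], [C → num f . D], [D → . C], [D → . c D], [D → . num], [T → . num D] }  — shift
  I9: { [C → num f D .] }  — reduce
  I10: { [D → c D .] }  — reduce
  I11: { [C → T P .] }  — reduce
  I12: { [C → . T P], [C → . num f D], [C → . num], [D → . C], [D → . c D], [D → . num], [P → T . D c], [T → . num D] }  — shift
  I13: { [P → T D . c] }  — shift
  I14: { [P → T D c .] }  — reduce

I7 contains complete items [C → num .], [D → num .] — reduce-reduce conflict.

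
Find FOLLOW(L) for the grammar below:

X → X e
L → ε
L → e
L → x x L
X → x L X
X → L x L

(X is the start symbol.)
To compute FOLLOW(L), find every occurrence of L on a right-hand side N → α L β: add FIRST(β) \ {ε}, and if β is empty or nullable also add FOLLOW(N). Iterate to a fixed point.

In L → x x L: L is at the end; this adds FOLLOW(L) to itself — nothing new
In X → x L X: L is followed by X, add FIRST(X) \ {ε} = { 'e', 'x' }
In X → L x L: L is followed by x L, add FIRST(x L) \ {ε} = { 'x' }
In X → L x L: L is at the end, add FOLLOW(X)

The FOLLOW sets referred to above (computed the same way, to a fixed point):
  FOLLOW(X) = { $, 'e' }

Taking the union: FOLLOW(L) = { $, 'e', 'x' }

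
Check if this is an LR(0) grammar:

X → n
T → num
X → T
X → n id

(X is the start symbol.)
No. Shift-reduce conflict between [X → n .] and [X → n . id]

A grammar is LR(0) if no state in the canonical LR(0) collection has:
  - both a shift item (dot before a terminal) and a complete item (shift-reduce conflict), or
  - two or more complete items (reduce-reduce conflict; the accept item [X' → X .] counts as a complete item here).

Augment with X' → X and build the canonical LR(0) collection (I0 = CLOSURE({[X' → . X]}), then GOTO on every symbol after a dot until no new states appear). It has 6 states:
  I0: { [T → . num], [X → . T], [X → . n id], [X → . n], [X' → . X] }  — shift
  I1: { [X → T .] }  — reduce
  I2: { [X' → X .] }  — accept
  I3: { [X → n . id], [X → n .] }  — shift, reduce
  I4: { [T → num .] }  — reduce
  I5: { [X → n id .] }  — reduce

Conflict in state I3:
  Shift-reduce conflict between [X → n .] and [X → n . id]
So the grammar is NOT LR(0).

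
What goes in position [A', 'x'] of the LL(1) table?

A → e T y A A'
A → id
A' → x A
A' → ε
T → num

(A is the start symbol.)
A' → x A, A' → ε

To find M[A', 'x'], we find productions for A' where 'x' is in the predict set (PREDICT(N → α) = (FIRST(α) \ {ε}) ∪ (FOLLOW(N) if α ⇒* ε)).

Relevant sets:
  FOLLOW(A') = { $, 'x' }

A' → x A: PREDICT = { 'x' }
  'x' is in predict set, so this production goes in M[A', 'x']
A' → ε: PREDICT = { $, 'x' }
  'x' is in predict set, so this production goes in M[A', 'x']

M[A', 'x'] = A' → x A, A' → ε  (a multiply-defined cell — the grammar is not LL(1))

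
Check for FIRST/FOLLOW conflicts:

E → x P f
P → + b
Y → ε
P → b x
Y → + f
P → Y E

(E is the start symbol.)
A FIRST/FOLLOW conflict occurs when a non-terminal N has a nullable alternative N → β (β ⇒* ε) and another alternative N → α with FIRST(α) ∩ FOLLOW(N) ≠ ∅: on such a lookahead the parser cannot decide between expanding α and letting N vanish via β.

Nullable non-terminals: Y.

Y: nullable alternative(s) Y → ε; FOLLOW(Y) = { 'x' }
  Y → ε: FIRST \ {ε} = { } — this is the only nullable alternative, skip
  Y → + f: FIRST \ {ε} = { '+' } — disjoint from FOLLOW(Y)

E, P have no nullable alternative, so no FIRST/FOLLOW check is needed there.

No FIRST/FOLLOW conflicts found.

Answer: No FIRST/FOLLOW conflicts.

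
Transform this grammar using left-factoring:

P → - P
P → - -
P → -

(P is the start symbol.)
Left-factoring transforms A → αβ₁ | αβ₂ into A → αA' and A' → β₁ | β₂
(α is the longest common prefix among the alternatives). Repeat until
no nonterminal has two alternatives with a common prefix.

Round 1: P has alternatives sharing prefix '-'. Introduce P': P → - P'
  Add: P' → P
  Add: P' → -
  Add: P' → ε

No remaining common prefixes — done.

Resulting grammar:
P → - P'
P' → P
P' → -
P' → ε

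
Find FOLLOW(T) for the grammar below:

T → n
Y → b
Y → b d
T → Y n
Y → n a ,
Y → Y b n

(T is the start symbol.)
To compute FOLLOW(T), find every occurrence of T on a right-hand side N → α T β: add FIRST(β) \ {ε}, and if β is empty or nullable also add FOLLOW(N). Iterate to a fixed point.

T is the start symbol, so $ ∈ FOLLOW(T).
T does not occur on any right-hand side.

Taking the union: FOLLOW(T) = { $ }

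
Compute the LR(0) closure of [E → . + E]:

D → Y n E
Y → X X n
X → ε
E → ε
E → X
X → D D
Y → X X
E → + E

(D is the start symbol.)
Start with: [E → . + E]
The dot precedes the terminal '+', so nothing is added.

CLOSURE = { [E → . + E] }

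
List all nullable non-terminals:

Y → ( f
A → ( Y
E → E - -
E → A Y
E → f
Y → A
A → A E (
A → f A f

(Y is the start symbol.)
A non-terminal is nullable if it can derive ε (the empty string): either it has an ε-production, or it has a production whose right-hand side consists entirely of nullable non-terminals.

There are no ε-productions, so no non-terminal can derive ε.
No non-terminals are nullable.

Answer: None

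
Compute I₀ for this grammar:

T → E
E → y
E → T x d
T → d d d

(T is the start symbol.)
{ [E → . T x d], [E → . y], [T → . E], [T → . d d d], [T' → . T] }

First, augment the grammar with T' → T
I₀ = CLOSURE({ [T' → . T] }):
  [T' → . T] has the dot before T: add [T → . E], [T → . d d d]
  [T → . E] has the dot before E: add [E → . y], [E → . T x d]
No further items can be added.

I₀ = { [E → . T x d], [E → . y], [T → . E], [T → . d d d], [T' → . T] }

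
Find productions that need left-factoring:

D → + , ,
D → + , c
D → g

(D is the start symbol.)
Yes, D has productions with common prefix '+ ,'

Left-factoring is needed when two productions for the same non-terminal
share a common prefix on the right-hand side.

Productions for D:
  D → + , ,
  D → + , c
  D → g

Found common prefix '+ ,' in productions for D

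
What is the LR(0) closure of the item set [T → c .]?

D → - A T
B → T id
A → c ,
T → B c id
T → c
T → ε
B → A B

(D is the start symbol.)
Start with: [T → c .]
The dot is at the end, so nothing is added.

CLOSURE = { [T → c .] }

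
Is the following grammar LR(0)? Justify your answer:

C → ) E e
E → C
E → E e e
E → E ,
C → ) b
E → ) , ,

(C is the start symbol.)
Augment with C' → C and build the canonical LR(0) collection (I0 = CLOSURE({[C' → . C]}), then GOTO on every symbol after a dot until no new states appear). It has 12 states:
  I0: { [C → . ) E e], [C → . ) b], [C' → . C] }  — shift
  I1: { [C → ) . E e], [C → ) . b], [C → . ) E e], [C → . ) b], [E → . ) , ,], [E → . C], [E → . E ,], [E → . E e e] }  — shift
  I2: { [C' → C .] }  — accept
  I3: { [C → ) . E e], [C → ) . b], [C → . ) E e], [C → . ) b], [E → ) . , ,], [E → . ) , ,], [E → . C], [E → . E ,], [E → . E e e] }  — shift
  I4: { [E → C .] }  — reduce
  I5: { [C → ) E . e], [E → E . ,], [E → E . e e] }  — shift
  I6: { [C → ) b .] }  — reduce
  I7: { [E → E , .] }  — reduce
  I8: { [C → ) E e .], [E → E e . e] }  — shift, reduce
  I9: { [E → E e e .] }  — reduce
  I10: { [E → ) , . ,] }  — shift
  I11: { [E → ) , , .] }  — reduce

Conflict in state I8:
  Shift-reduce conflict between [C → ) E e .] and [E → E e . e]
So the grammar is NOT LR(0).

Answer: No. Shift-reduce conflict between [C → ) E e .] and [E → E e . e]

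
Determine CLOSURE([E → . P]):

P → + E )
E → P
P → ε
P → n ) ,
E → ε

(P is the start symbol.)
To compute CLOSURE, for each item [A → α.Bβ] where B is a non-terminal, add [B → .γ] for all productions B → γ; repeat for the newly added items until nothing changes.

Start with: [E → . P]
  [E → . P] has the dot before P: add [P → . + E )], [P → .], [P → . n ) ,]
No further items can be added.

CLOSURE = { [E → . P], [P → . + E )], [P → . n ) ,], [P → .] }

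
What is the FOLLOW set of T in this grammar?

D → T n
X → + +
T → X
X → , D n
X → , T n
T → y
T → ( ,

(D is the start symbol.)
{ 'n' }

In D → T n: T is followed by n, add FIRST(n) \ {ε} = { 'n' }
In X → , T n: T is followed by n, add FIRST(n) \ {ε} = { 'n' }

Taking the union: FOLLOW(T) = { 'n' }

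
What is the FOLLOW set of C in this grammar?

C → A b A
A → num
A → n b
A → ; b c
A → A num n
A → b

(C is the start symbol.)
To compute FOLLOW(C), find every occurrence of C on a right-hand side N → α C β: add FIRST(β) \ {ε}, and if β is empty or nullable also add FOLLOW(N). Iterate to a fixed point.

C is the start symbol, so $ ∈ FOLLOW(C).
C does not occur on any right-hand side.

Taking the union: FOLLOW(C) = { $ }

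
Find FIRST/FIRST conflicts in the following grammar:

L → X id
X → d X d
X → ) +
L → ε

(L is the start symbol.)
A FIRST/FIRST conflict occurs when two productions N → α and N → β for the same non-terminal have FIRST(α) ∩ FIRST(β) ≠ ∅ (with ε ∈ FIRST of a nullable right-hand side, so two nullable alternatives also conflict).

FIRST sets of the non-terminals at (or reachable through a nullable prefix from) the front of some alternative:
  FIRST(X) = { ')', 'd' }

Productions for L:
  L → X id: FIRST = { ')', 'd' }
  L → ε: FIRST = { ε }
Productions for X:
  X → d X d: FIRST = { 'd' }
  X → ) +: FIRST = { ')' }

All alternatives of each non-terminal have pairwise disjoint FIRST sets.

Answer: No FIRST/FIRST conflicts.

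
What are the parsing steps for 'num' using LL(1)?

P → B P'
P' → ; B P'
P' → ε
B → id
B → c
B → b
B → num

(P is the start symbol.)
Stack is shown with the top on the left.

Stack     Input  Action
-----------------------
P $       num $  output P → B P'
B P' $    num $  output B → num
num P' $  num $  match 'num'
P' $      $      output P' → ε
$         $      accept

The string is accepted.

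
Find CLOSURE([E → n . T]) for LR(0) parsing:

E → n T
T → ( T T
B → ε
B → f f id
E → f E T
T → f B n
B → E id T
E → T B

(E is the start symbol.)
To compute CLOSURE, for each item [A → α.Bβ] where B is a non-terminal, add [B → .γ] for all productions B → γ; repeat for the newly added items until nothing changes.

Start with: [E → n . T]
  [E → n . T] has the dot before T: add [T → . ( T T], [T → . f B n]
No further items can be added.

CLOSURE = { [E → n . T], [T → . ( T T], [T → . f B n] }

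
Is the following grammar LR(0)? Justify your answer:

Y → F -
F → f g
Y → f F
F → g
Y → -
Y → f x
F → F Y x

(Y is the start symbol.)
No. Shift-reduce conflict between [Y → f F .] and [F → . f g]

A grammar is LR(0) if no state in the canonical LR(0) collection has:
  - both a shift item (dot before a terminal) and a complete item (shift-reduce conflict), or
  - two or more complete items (reduce-reduce conflict; the accept item [Y' → Y .] counts as a complete item here).

Augment with Y' → Y and build the canonical LR(0) collection (I0 = CLOSURE({[Y' → . Y]}), then GOTO on every symbol after a dot until no new states appear). It has 14 states:
  I0: { [F → . F Y x], [F → . f g], [F → . g], [Y → . -], [Y → . F -], [Y → . f F], [Y → . f x], [Y' → . Y] }  — shift
  I1: { [Y → - .] }  — reduce
  I2: { [F → . F Y x], [F → . f g], [F → . g], [F → F . Y x], [Y → . -], [Y → . F -], [Y → . f F], [Y → . f x], [Y → F . -] }  — shift
  I3: { [Y' → Y .] }  — accept
  I4: { [F → . F Y x], [F → . f g], [F → . g], [F → f . g], [Y → f . F], [Y → f . x] }  — shift
  I5: { [F → g .] }  — reduce
  I6: { [F → . F Y x], [F → . f g], [F → . g], [F → F . Y x], [Y → . -], [Y → . F -], [Y → . f F], [Y → . f x], [Y → f F .] }  — shift, reduce
  I7: { [F → f . g] }  — shift
  I8: { [F → f g .], [F → g .] }  — 2 reduces
  I9: { [Y → f x .] }  — reduce
  I10: { [F → f g .] }  — reduce
  I11: { [F → F Y . x] }  — shift
  I12: { [F → F Y x .] }  — reduce
  I13: { [Y → - .], [Y → F - .] }  — 2 reduces

Conflict in state I6:
  Shift-reduce conflict between [Y → f F .] and [F → . f g]
So the grammar is NOT LR(0).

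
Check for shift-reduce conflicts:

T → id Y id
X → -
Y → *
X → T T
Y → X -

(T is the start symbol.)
No shift-reduce conflicts

Augment with T' → T and build the canonical LR(0) collection (I0 = CLOSURE({[T' → . T]}), then GOTO on every symbol after a dot until no new states appear). It has 11 states:
  I0: { [T → . id Y id], [T' → . T] }  — shift
  I1: { [T' → T .] }  — accept
  I2: { [T → . id Y id], [T → id . Y id], [X → . -], [X → . T T], [Y → . *], [Y → . X -] }  — shift
  I3: { [Y → * .] }  — reduce
  I4: { [X → - .] }  — reduce
  I5: { [T → . id Y id], [X → T . T] }  — shift
  I6: { [Y → X . -] }  — shift
  I7: { [T → id Y . id] }  — shift
  I8: { [T → id Y id .] }  — reduce
  I9: { [Y → X - .] }  — reduce
  I10: { [X → T T .] }  — reduce

No state contains both a complete item and a shift item.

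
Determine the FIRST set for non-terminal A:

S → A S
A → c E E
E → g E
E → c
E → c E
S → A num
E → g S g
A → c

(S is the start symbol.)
From A → c E E:
  - c is a terminal: add 'c' and stop
From A → c:
  - c is a terminal: add 'c' and stop

Collecting: FIRST(A) = { 'c' }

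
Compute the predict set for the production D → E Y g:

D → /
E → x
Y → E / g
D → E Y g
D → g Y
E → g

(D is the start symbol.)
{ 'g', 'x' }

PREDICT(D → E Y g) = (FIRST(RHS) \ {ε}) ∪ (FOLLOW(D) if ε ∈ FIRST(RHS), i.e. RHS ⇒* ε)
FIRST(E) = { 'g', 'x' }
FIRST(E Y g) = { 'g', 'x' }
ε ∉ FIRST(E Y g), so FOLLOW(D) is not added.
PREDICT(D → E Y g) = { 'g', 'x' }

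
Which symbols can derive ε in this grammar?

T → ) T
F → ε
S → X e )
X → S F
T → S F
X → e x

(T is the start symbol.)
{ 'F' }

ε-productions: F → ε
So F is immediately nullable.
No further non-terminal can be added: every production for the remaining non-terminals contains a terminal or a non-nullable non-terminal.
Nullable = { 'F' }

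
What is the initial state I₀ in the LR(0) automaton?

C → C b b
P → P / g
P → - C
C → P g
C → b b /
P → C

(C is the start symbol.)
{ [C → . C b b], [C → . P g], [C → . b b /], [C' → . C], [P → . - C], [P → . C], [P → . P / g] }

First, augment the grammar with C' → C
I₀ = CLOSURE({ [C' → . C] }):
  [C' → . C] has the dot before C: add [C → . C b b], [C → . P g], [C → . b b /]
  [C → . P g] has the dot before P: add [P → . P / g], [P → . - C], [P → . C]
No further items can be added.

I₀ = { [C → . C b b], [C → . P g], [C → . b b /], [C' → . C], [P → . - C], [P → . C], [P → . P / g] }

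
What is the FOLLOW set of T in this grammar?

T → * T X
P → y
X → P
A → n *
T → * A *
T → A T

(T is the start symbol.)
{ $, 'y' }

To compute FOLLOW(T), find every occurrence of T on a right-hand side N → α T β: add FIRST(β) \ {ε}, and if β is empty or nullable also add FOLLOW(N). Iterate to a fixed point.

T is the start symbol, so $ ∈ FOLLOW(T).
In T → * T X: T is followed by X, add FIRST(X) \ {ε} = { 'y' }
In T → A T: T is at the end; this adds FOLLOW(T) to itself — nothing new

Taking the union: FOLLOW(T) = { $, 'y' }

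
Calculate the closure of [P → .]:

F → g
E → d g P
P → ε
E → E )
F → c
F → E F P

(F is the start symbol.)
Start with: [P → .]
The dot is at the end, so nothing is added.

CLOSURE = { [P → .] }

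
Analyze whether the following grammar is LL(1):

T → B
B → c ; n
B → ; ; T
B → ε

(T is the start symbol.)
Yes, the grammar is LL(1).

A grammar is LL(1) if for each non-terminal N with multiple productions, the predict sets of those productions are pairwise disjoint, where PREDICT(N → α) = (FIRST(α) \ {ε}) ∪ (FOLLOW(N) if α ⇒* ε).

Relevant sets:
  FOLLOW(B) = { $ }

For B:
  PREDICT(B → c ';' n) = { 'c' }
  PREDICT(B → ';' ';' T) = { ';' }
  PREDICT(B → ε) = { $ }
T has a single production, so nothing to check there.

All predict sets are disjoint. The grammar IS LL(1).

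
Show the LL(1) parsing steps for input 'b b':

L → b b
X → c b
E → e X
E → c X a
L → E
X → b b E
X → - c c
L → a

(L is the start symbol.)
LL(1) parsing maintains a stack (initially the start symbol over $) and the input. At each step: if the stack top is a terminal, match it against the current input token; if it is a non-terminal N, replace it with the RHS of M[N, lookahead] (the unique production whose predict set contains the lookahead).

Stack is shown with the top on the left.

Stack  Input  Action
--------------------
L $    b b $  output L → b b
b b $  b b $  match 'b'
b $    b $    match 'b'
$      $      accept

The string is accepted.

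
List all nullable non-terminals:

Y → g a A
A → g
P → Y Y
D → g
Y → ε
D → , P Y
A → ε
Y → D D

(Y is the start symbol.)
A non-terminal is nullable if it can derive ε (the empty string): either it has an ε-production, or it has a production whose right-hand side consists entirely of nullable non-terminals.

ε-productions: Y → ε, A → ε
So Y, A are immediately nullable.
P → Y Y: every symbol on the right is nullable, so P is nullable too.
No further non-terminal can be added: every production for the remaining non-terminals contains a terminal or a non-nullable non-terminal.
Nullable = { 'A', 'P', 'Y' }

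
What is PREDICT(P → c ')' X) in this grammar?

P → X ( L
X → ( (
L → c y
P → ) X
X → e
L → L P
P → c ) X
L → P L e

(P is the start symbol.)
PREDICT(P → c ')' X) = (FIRST(RHS) \ {ε}) ∪ (FOLLOW(P) if ε ∈ FIRST(RHS), i.e. RHS ⇒* ε)
FIRST(c ')' X) = { 'c' }
ε ∉ FIRST(c ')' X), so FOLLOW(P) is not added.
PREDICT(P → c ')' X) = { 'c' }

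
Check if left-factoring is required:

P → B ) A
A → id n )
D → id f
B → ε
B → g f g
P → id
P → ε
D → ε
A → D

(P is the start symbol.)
No, left-factoring is not needed

Left-factoring is needed when two productions for the same non-terminal
share a common prefix on the right-hand side.

Productions for P:
  P → B ) A
  P → id
  P → ε
Productions for A:
  A → id n )
  A → D
Productions for D:
  D → id f
  D → ε
Productions for B:
  B → ε
  B → g f g

No common prefixes found.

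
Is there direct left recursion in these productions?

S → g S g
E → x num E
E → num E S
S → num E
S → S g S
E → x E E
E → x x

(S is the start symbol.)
Yes, S is left-recursive

Direct left recursion occurs when N → N α for some non-terminal N (the right-hand side begins with the left-hand side itself).

S → g S g: starts with g
E → x num E: starts with x
E → num E S: starts with num
S → num E: starts with num
S → S g S: LEFT RECURSIVE (starts with S)
E → x E E: starts with x
E → x x: starts with x

The grammar has direct left recursion on: S.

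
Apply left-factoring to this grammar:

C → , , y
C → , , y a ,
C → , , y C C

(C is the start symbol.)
C → , , y C'
C' → ε
C' → a ,
C' → C C

Left-factoring transforms A → αβ₁ | αβ₂ into A → αA' and A' → β₁ | β₂
(α is the longest common prefix among the alternatives). Repeat until
no nonterminal has two alternatives with a common prefix.

Round 1: C has alternatives sharing prefix ', , y'. Introduce C': C → , , y C'
  Add: C' → ε
  Add: C' → a ,
  Add: C' → C C

No remaining common prefixes — done.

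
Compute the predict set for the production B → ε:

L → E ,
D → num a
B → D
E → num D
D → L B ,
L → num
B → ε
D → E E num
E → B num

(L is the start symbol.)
PREDICT(B → ε) = (FIRST(RHS) \ {ε}) ∪ (FOLLOW(B) if ε ∈ FIRST(RHS), i.e. RHS ⇒* ε)
The right-hand side is ε (FIRST(ε) = { ε }), so the predict set is FOLLOW(B) = { ',', 'num' }
PREDICT(B → ε) = { ',', 'num' }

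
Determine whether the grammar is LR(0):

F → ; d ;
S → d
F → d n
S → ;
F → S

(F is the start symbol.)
No. Shift-reduce conflict between [S → ; .] and [F → ; . d ;]

Augment with F' → F and build the canonical LR(0) collection (I0 = CLOSURE({[F' → . F]}), then GOTO on every symbol after a dot until no new states appear). It has 8 states:
  I0: { [F → . ; d ;], [F → . S], [F → . d n], [F' → . F], [S → . ;], [S → . d] }  — shift
  I1: { [F → ; . d ;], [S → ; .] }  — shift, reduce
  I2: { [F' → F .] }  — accept
  I3: { [F → S .] }  — reduce
  I4: { [F → d . n], [S → d .] }  — shift, reduce
  I5: { [F → d n .] }  — reduce
  I6: { [F → ; d . ;] }  — shift
  I7: { [F → ; d ; .] }  — reduce

Conflict in state I1:
  Shift-reduce conflict between [S → ; .] and [F → ; . d ;]
So the grammar is NOT LR(0).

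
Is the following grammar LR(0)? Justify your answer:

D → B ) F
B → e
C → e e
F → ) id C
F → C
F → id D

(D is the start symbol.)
Yes, the grammar is LR(0)

A grammar is LR(0) if no state in the canonical LR(0) collection has:
  - both a shift item (dot before a terminal) and a complete item (shift-reduce conflict), or
  - two or more complete items (reduce-reduce conflict; the accept item [D' → D .] counts as a complete item here).

Augment with D' → D and build the canonical LR(0) collection (I0 = CLOSURE({[D' → . D]}), then GOTO on every symbol after a dot until no new states appear). It has 14 states:
  I0: { [B → . e], [D → . B ) F], [D' → . D] }  — shift
  I1: { [D → B . ) F] }  — shift
  I2: { [D' → D .] }  — accept
  I3: { [B → e .] }  — reduce
  I4: { [C → . e e], [D → B ) . F], [F → . ) id C], [F → . C], [F → . id D] }  — shift
  I5: { [F → ) . id C] }  — shift
  I6: { [F → C .] }  — reduce
  I7: { [D → B ) F .] }  — reduce
  I8: { [C → e . e] }  — shift
  I9: { [B → . e], [D → . B ) F], [F → id . D] }  — shift
  I10: { [F → id D .] }  — reduce
  I11: { [C → e e .] }  — reduce
  I12: { [C → . e e], [F → ) id . C] }  — shift
  I13: { [F → ) id C .] }  — reduce

Every state is either a pure shift/goto state or contains exactly one complete item and nothing to shift — no conflicts. The grammar is LR(0).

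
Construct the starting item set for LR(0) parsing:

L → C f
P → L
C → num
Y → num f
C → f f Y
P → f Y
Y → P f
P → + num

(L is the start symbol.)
First, augment the grammar with L' → L
I₀ = CLOSURE({ [L' → . L] }):
  [L' → . L] has the dot before L: add [L → . C f]
  [L → . C f] has the dot before C: add [C → . num], [C → . f f Y]
No further items can be added.

I₀ = { [C → . f f Y], [C → . num], [L → . C f], [L' → . L] }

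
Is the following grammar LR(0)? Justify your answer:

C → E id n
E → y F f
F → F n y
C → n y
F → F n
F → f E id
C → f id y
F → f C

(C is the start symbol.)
No. Shift-reduce conflict between [F → f E id .] and [C → E id . n]

A grammar is LR(0) if no state in the canonical LR(0) collection has:
  - both a shift item (dot before a terminal) and a complete item (shift-reduce conflict), or
  - two or more complete items (reduce-reduce conflict; the accept item [C' → C .] counts as a complete item here).

Augment with C' → C and build the canonical LR(0) collection (I0 = CLOSURE({[C' → . C]}), then GOTO on every symbol after a dot until no new states appear). It has 19 states:
  I0: { [C → . E id n], [C → . f id y], [C → . n y], [C' → . C], [E → . y F f] }  — shift
  I1: { [C' → C .] }  — accept
  I2: { [C → E . id n] }  — shift
  I3: { [C → f . id y] }  — shift
  I4: { [C → n . y] }  — shift
  I5: { [E → y . F f], [F → . F n y], [F → . F n], [F → . f C], [F → . f E id] }  — shift
  I6: { [E → y F . f], [F → F . n y], [F → F . n] }  — shift
  I7: { [C → . E id n], [C → . f id y], [C → . n y], [E → . y F f], [F → f . C], [F → f . E id] }  — shift
  I8: { [F → f C .] }  — reduce
  I9: { [C → E . id n], [F → f E . id] }  — shift
  I10: { [C → E id . n], [F → f E id .] }  — shift, reduce
  I11: { [C → E id n .] }  — reduce
  I12: { [E → y F f .] }  — reduce
  I13: { [F → F n . y], [F → F n .] }  — shift, reduce
  I14: { [F → F n y .] }  — reduce
  I15: { [C → n y .] }  — reduce
  I16: { [C → f id . y] }  — shift
  I17: { [C → f id y .] }  — reduce
  I18: { [C → E id . n] }  — shift

Conflict in state I10:
  Shift-reduce conflict between [F → f E id .] and [C → E id . n]
So the grammar is NOT LR(0).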